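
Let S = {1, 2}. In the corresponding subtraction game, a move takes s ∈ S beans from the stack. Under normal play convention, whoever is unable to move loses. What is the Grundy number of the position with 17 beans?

2

n :  0  1  2  3  4  5  6  7  8  9 10 11 12 13 14 15 16 17
G :  0  1  2  0  1  2  0  1  2  0  1  2  0  1  2  0  1  2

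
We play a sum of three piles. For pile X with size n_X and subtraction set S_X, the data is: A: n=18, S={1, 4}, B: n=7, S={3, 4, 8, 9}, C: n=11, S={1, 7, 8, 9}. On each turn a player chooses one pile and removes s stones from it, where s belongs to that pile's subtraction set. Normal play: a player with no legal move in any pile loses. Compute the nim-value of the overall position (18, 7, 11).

Pile A, S = {1, 4}:
G(0) = 0
G(1) = mex{0} = 1
G(2) = mex{1} = 0
G(3) = mex{0} = 1
G(4) = mex{1,0} = 2
G(5) = mex{2,1} = 0
G(6) = mex{0,0} = 1
G(7) = mex{1,1} = 0
G(8) = mex{0,2} = 1
G(9) = mex{1,0} = 2
G(10) = mex{2,1} = 0
G(11) = mex{0,0} = 1
G(12) = mex{1,1} = 0
G(13) = mex{0,2} = 1
G(14) = mex{1,0} = 2
G(15) = mex{2,1} = 0
G(16) = mex{0,0} = 1
G(17) = mex{1,1} = 0
G(18) = mex{0,2} = 1
G_A(18) = 1.
Pile B, S = {3, 4, 8, 9}:
G(0) = 0
G(1) = mex{} = 0
G(2) = mex{} = 0
G(3) = mex{0} = 1
G(4) = mex{0,0} = 1
G(5) = mex{0,0} = 1
G(6) = mex{1,0} = 2
G(7) = mex{1,1} = 0
G_B(7) = 0.
Pile C, S = {1, 7, 8, 9}:
n :  0  1  2  3  4  5  6  7  8  9 10 11
G :  0  1  0  1  0  1  0  1  2  3  2  3
G_C(11) = 3.
Combined Grundy value = 1 ⊕ 0 ⊕ 3 = 2.

2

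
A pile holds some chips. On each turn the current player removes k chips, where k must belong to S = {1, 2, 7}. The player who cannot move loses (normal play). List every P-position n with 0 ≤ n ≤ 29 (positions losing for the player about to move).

n :  0  1  2  3  4  5  6  7  8  9 10 11 12 13 14 15 16 17 18 19 20 21 22 23 24 25 26 27 28 29
G :  0  1  2  0  1  2  0  1  2  0  1  2  0  1  2  0  1  2  0  1  2  0  1  2  0  1  2  0  1  2
P-positions are exactly the n with G(n) = 0.

0, 3, 6, 9, 12, 15, 18, 21, 24, 27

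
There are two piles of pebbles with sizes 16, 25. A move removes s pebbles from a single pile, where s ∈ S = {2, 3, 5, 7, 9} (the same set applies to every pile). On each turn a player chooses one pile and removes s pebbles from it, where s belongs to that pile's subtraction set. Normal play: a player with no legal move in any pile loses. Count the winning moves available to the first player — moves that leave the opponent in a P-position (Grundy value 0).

All piles use S = {2, 3, 5, 7, 9}:
G(0) = 0
G(1) = mex{} = 0
G(2) = mex{0} = 1
G(3) = mex{0,0} = 1
G(4) = mex{1,0} = 2
G(5) = mex{1,1,0} = 2
G(6) = mex{2,1,0} = 3
G(7) = mex{2,2,1,0} = 3
G(8) = mex{3,2,1,0} = 4
G(9) = mex{3,3,2,1,0} = 4
G(10) = mex{4,3,2,1,0} = 5
G(11) = mex{4,4,3,2,1} = 0
G(12) = mex{5,4,3,2,1} = 0
G(13) = mex{0,5,4,3,2} = 1
G(14) = mex{0,0,4,3,2} = 1
G(15) = mex{1,0,5,4,3} = 2
G(16) = mex{1,1,0,4,3} = 2
G(17) = mex{2,1,0,5,4} = 3
G(18) = mex{2,2,1,0,4} = 3
G(19) = mex{3,2,1,0,5} = 4
G(20) = mex{3,3,2,1,0} = 4
G(21) = mex{4,3,2,1,0} = 5
G(22) = mex{4,4,3,2,1} = 0
G(23) = mex{5,4,3,2,1} = 0
G(24) = mex{0,5,4,3,2} = 1
G(25) = mex{0,0,4,3,2} = 1
Pile A: G(16) = 2.
Pile B: G(25) = 1.
Combined Grundy value = 2 ⊕ 1 = 3.
A winning move leaves total XOR = 0, i.e. changes one component's Grundy value g to g ⊕ X where X is the current total.
Pile A: need g' = 2⊕3 = 1. Options: 16−2→G=1, 16−3→G=1, 16−5→G=0, 16−7→G=4, 16−9→G=3. Hits: 2.
Pile B: need g' = 1⊕3 = 2. Options: 25−2→G=0, 25−3→G=0, 25−5→G=4, 25−7→G=3, 25−9→G=2. Hits: 1.

3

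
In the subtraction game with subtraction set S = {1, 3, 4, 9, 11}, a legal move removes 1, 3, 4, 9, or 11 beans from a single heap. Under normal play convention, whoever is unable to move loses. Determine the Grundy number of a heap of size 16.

2

G(0) = 0
G(1) = mex{0} = 1
G(2) = mex{1} = 0
G(3) = mex{0,0} = 1
G(4) = mex{1,1,0} = 2
G(5) = mex{2,0,1} = 3
G(6) = mex{3,1,0} = 2
G(7) = mex{2,2,1} = 0
G(8) = mex{0,3,2} = 1
G(9) = mex{1,2,3,0} = 4
G(10) = mex{4,0,2,1} = 3
G(11) = mex{3,1,0,0,0} = 2
G(12) = mex{2,4,1,1,1} = 0
G(13) = mex{0,3,4,2,0} = 1
G(14) = mex{1,2,3,3,1} = 0
G(15) = mex{0,0,2,2,2} = 1
G(16) = mex{1,1,0,0,3} = 2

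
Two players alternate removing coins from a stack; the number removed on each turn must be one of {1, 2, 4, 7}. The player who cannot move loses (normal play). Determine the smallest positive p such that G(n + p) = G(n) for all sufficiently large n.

n :  0  1  2  3  4  5  6  7  8  9 10 11 12 13 14
G :  0  1  2  0  1  2  0  1  2  0  1  2  0  1  2
G(n+3) = G(n) holds for n = 0,…,6 (a full window of length max(S) = 7), so the sequence is purely periodic with period 3.

3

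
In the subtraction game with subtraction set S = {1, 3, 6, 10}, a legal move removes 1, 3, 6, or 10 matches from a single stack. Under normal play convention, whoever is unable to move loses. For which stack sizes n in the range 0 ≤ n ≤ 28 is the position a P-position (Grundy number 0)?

G(0) = 0
G(1) = mex{0} = 1
G(2) = mex{1} = 0
G(3) = mex{0,0} = 1
G(4) = mex{1,1} = 0
G(5) = mex{0,0} = 1
G(6) = mex{1,1,0} = 2
G(7) = mex{2,0,1} = 3
G(8) = mex{3,1,0} = 2
G(9) = mex{2,2,1} = 0
G(10) = mex{0,3,0,0} = 1
G(11) = mex{1,2,1,1} = 0
G(12) = mex{0,0,2,0} = 1
G(13) = mex{1,1,3,1} = 0
G(14) = mex{0,0,2,0} = 1
G(15) = mex{1,1,0,1} = 2
G(16) = mex{2,0,1,2} = 3
G(17) = mex{3,1,0,3} = 2
G(18) = mex{2,2,1,2} = 0
G(19) = mex{0,3,0,0} = 1
G(20) = mex{1,2,1,1} = 0
G(21) = mex{0,0,2,0} = 1
G(22) = mex{1,1,3,1} = 0
G(23) = mex{0,0,2,0} = 1
G(24) = mex{1,1,0,1} = 2
G(25) = mex{2,0,1,2} = 3
G(26) = mex{3,1,0,3} = 2
G(27) = mex{2,2,1,2} = 0
G(28) = mex{0,3,0,0} = 1
P-positions are exactly the n with G(n) = 0.

0, 2, 4, 9, 11, 13, 18, 20, 22, 27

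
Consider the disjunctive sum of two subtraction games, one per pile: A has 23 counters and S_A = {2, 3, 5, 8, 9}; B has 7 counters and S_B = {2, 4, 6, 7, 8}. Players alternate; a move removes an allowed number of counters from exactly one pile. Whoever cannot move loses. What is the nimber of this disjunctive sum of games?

7

Pile A, S = {2, 3, 5, 8, 9}:
G(0) = 0
G(1) = mex{} = 0
G(2) = mex{0} = 1
G(3) = mex{0,0} = 1
G(4) = mex{1,0} = 2
G(5) = mex{1,1,0} = 2
G(6) = mex{2,1,0} = 3
G(7) = mex{2,2,1} = 0
G(8) = mex{3,2,1,0} = 4
G(9) = mex{0,3,2,0,0} = 1
G(10) = mex{4,0,2,1,0} = 3
G(11) = mex{1,4,3,1,1} = 0
G(12) = mex{3,1,0,2,1} = 4
G(13) = mex{0,3,4,2,2} = 1
G(14) = mex{4,0,1,3,2} = 5
G(15) = mex{1,4,3,0,3} = 2
G(16) = mex{5,1,0,4,0} = 2
G(17) = mex{2,5,4,1,4} = 0
G(18) = mex{2,2,1,3,1} = 0
G(19) = mex{0,2,5,0,3} = 1
G(20) = mex{0,0,2,4,0} = 1
G(21) = mex{1,0,2,1,4} = 3
G(22) = mex{1,1,0,5,1} = 2
G(23) = mex{3,1,0,2,5} = 4
G_A(23) = 4.
Pile B, S = {2, 4, 6, 7, 8}:
G(0) = 0
G(1) = mex{} = 0
G(2) = mex{0} = 1
G(3) = mex{0} = 1
G(4) = mex{1,0} = 2
G(5) = mex{1,0} = 2
G(6) = mex{2,1,0} = 3
G(7) = mex{2,1,0,0} = 3
G_B(7) = 3.
Combined Grundy value = 4 ⊕ 3 = 7.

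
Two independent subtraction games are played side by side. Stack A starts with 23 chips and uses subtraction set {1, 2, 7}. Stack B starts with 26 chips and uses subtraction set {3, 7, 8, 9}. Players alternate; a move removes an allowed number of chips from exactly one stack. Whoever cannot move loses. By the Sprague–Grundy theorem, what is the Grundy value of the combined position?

Stack A, S = {1, 2, 7}:
G(0) = 0
G(1) = mex{0} = 1
G(2) = mex{1,0} = 2
G(3) = mex{2,1} = 0
G(4) = mex{0,2} = 1
G(5) = mex{1,0} = 2
G(6) = mex{2,1} = 0
G(7) = mex{0,2,0} = 1
G(8) = mex{1,0,1} = 2
G(9) = mex{2,1,2} = 0
G(10) = mex{0,2,0} = 1
G(11) = mex{1,0,1} = 2
G(12) = mex{2,1,2} = 0
G(13) = mex{0,2,0} = 1
G(14) = mex{1,0,1} = 2
G(15) = mex{2,1,2} = 0
G(16) = mex{0,2,0} = 1
G(17) = mex{1,0,1} = 2
G(18) = mex{2,1,2} = 0
G(19) = mex{0,2,0} = 1
G(20) = mex{1,0,1} = 2
G(21) = mex{2,1,2} = 0
G(22) = mex{0,2,0} = 1
G(23) = mex{1,0,1} = 2
G_A(23) = 2.
Stack B, S = {3, 7, 8, 9}:
G(0) = 0
G(1) = mex{} = 0
G(2) = mex{} = 0
G(3) = mex{0} = 1
G(4) = mex{0} = 1
G(5) = mex{0} = 1
G(6) = mex{1} = 0
G(7) = mex{1,0} = 2
G(8) = mex{1,0,0} = 2
G(9) = mex{0,0,0,0} = 1
G(10) = mex{2,1,0,0} = 3
G(11) = mex{2,1,1,0} = 3
G(12) = mex{1,1,1,1} = 0
G(13) = mex{3,0,1,1} = 2
G(14) = mex{3,2,0,1} = 4
G(15) = mex{0,2,2,0} = 1
G(16) = mex{2,1,2,2} = 0
G(17) = mex{4,3,1,2} = 0
G(18) = mex{1,3,3,1} = 0
G(19) = mex{0,0,3,3} = 1
G(20) = mex{0,2,0,3} = 1
G(21) = mex{0,4,2,0} = 1
G(22) = mex{1,1,4,2} = 0
G(23) = mex{1,0,1,4} = 2
G(24) = mex{1,0,0,1} = 2
G(25) = mex{0,0,0,0} = 1
G(26) = mex{2,1,0,0} = 3
G_B(26) = 3.
Combined Grundy value = 2 ⊕ 3 = 1.

1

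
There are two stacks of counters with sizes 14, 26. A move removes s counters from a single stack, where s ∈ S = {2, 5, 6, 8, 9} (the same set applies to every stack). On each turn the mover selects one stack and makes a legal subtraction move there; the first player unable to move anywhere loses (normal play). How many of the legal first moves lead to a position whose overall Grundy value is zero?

All stacks use S = {2, 5, 6, 8, 9}:
G(0) = 0
G(1) = mex{} = 0
G(2) = mex{0} = 1
G(3) = mex{0} = 1
G(4) = mex{1} = 0
G(5) = mex{1,0} = 2
G(6) = mex{0,0,0} = 1
G(7) = mex{2,1,0} = 3
G(8) = mex{1,1,1,0} = 2
G(9) = mex{3,0,1,0,0} = 2
G(10) = mex{2,2,0,1,0} = 3
G(11) = mex{2,1,2,1,1} = 0
G(12) = mex{3,3,1,0,1} = 2
G(13) = mex{0,2,3,2,0} = 1
G(14) = mex{2,2,2,1,2} = 0
G(15) = mex{1,3,2,3,1} = 0
G(16) = mex{0,0,3,2,3} = 1
G(17) = mex{0,2,0,2,2} = 1
G(18) = mex{1,1,2,3,2} = 0
G(19) = mex{1,0,1,0,3} = 2
G(20) = mex{0,0,0,2,0} = 1
G(21) = mex{2,1,0,1,2} = 3
G(22) = mex{1,1,1,0,1} = 2
G(23) = mex{3,0,1,0,0} = 2
G(24) = mex{2,2,0,1,0} = 3
G(25) = mex{2,1,2,1,1} = 0
G(26) = mex{3,3,1,0,1} = 2
Stack A: G(14) = 0.
Stack B: G(26) = 2.
Combined Grundy value = 0 ⊕ 2 = 2.
A winning move leaves total XOR = 0, i.e. changes one component's Grundy value g to g ⊕ X where X is the current total.
Stack A: need g' = 0⊕2 = 2. Options: 14−2→G=2, 14−5→G=2, 14−6→G=2, 14−8→G=1, 14−9→G=2. Hits: 4.
Stack B: need g' = 2⊕2 = 0. Options: 26−2→G=3, 26−5→G=3, 26−6→G=1, 26−8→G=0, 26−9→G=1. Hits: 1.

5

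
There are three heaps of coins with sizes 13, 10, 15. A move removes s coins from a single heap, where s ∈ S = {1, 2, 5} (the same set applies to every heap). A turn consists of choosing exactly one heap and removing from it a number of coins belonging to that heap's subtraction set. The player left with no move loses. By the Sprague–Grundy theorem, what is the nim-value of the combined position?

0

All heaps use S = {1, 2, 5}:
n :  0  1  2  3  4  5  6  7  8  9 10 11 12 13 14 15
G :  0  1  2  0  1  2  0  1  2  0  1  2  0  1  2  0
Heap A: G(13) = 1.
Heap B: G(10) = 1.
Heap C: G(15) = 0.
Combined Grundy value = 1 ⊕ 1 ⊕ 0 = 0.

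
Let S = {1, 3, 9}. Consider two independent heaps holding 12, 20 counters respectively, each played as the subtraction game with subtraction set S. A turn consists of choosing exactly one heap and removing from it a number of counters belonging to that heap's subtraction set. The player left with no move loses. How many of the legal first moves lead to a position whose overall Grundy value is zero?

0

All heaps use S = {1, 3, 9}:
n :  0  1  2  3  4  5  6  7  8  9 10 11 12 13 14 15 16 17 18 19 20
G :  0  1  0  1  0  1  0  1  0  1  0  1  0  1  0  1  0  1  0  1  0
Heap A: G(12) = 0.
Heap B: G(20) = 0.
Combined Grundy value = 0 ⊕ 0 = 0.
A winning move leaves total XOR = 0, i.e. changes one component's Grundy value g to g ⊕ X where X is the current total.
Heap A: target g' = 0⊕0 = 0, but every legal move changes the Grundy value (mex property), so 0 moves.
Heap B: target g' = 0⊕0 = 0, but every legal move changes the Grundy value (mex property), so 0 moves.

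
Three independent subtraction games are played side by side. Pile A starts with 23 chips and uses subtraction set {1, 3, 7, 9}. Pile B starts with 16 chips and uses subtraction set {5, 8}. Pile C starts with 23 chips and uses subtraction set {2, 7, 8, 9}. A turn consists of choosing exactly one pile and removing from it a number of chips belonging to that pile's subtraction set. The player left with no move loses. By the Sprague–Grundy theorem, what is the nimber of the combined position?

Pile A, S = {1, 3, 7, 9}:
G(0) = 0
G(1) = mex{0} = 1
G(2) = mex{1} = 0
G(3) = mex{0,0} = 1
G(4) = mex{1,1} = 0
G(5) = mex{0,0} = 1
G(6) = mex{1,1} = 0
G(7) = mex{0,0,0} = 1
G(8) = mex{1,1,1} = 0
G(9) = mex{0,0,0,0} = 1
G(10) = mex{1,1,1,1} = 0
G(11) = mex{0,0,0,0} = 1
G(12) = mex{1,1,1,1} = 0
G(13) = mex{0,0,0,0} = 1
G(14) = mex{1,1,1,1} = 0
G(15) = mex{0,0,0,0} = 1
G(16) = mex{1,1,1,1} = 0
G(17) = mex{0,0,0,0} = 1
G(18) = mex{1,1,1,1} = 0
G(19) = mex{0,0,0,0} = 1
G(20) = mex{1,1,1,1} = 0
G(21) = mex{0,0,0,0} = 1
G(22) = mex{1,1,1,1} = 0
G(23) = mex{0,0,0,0} = 1
G_A(23) = 1.
Pile B, S = {5, 8}:
G(0) = 0
G(1) = mex{} = 0
G(2) = mex{} = 0
G(3) = mex{} = 0
G(4) = mex{} = 0
G(5) = mex{0} = 1
G(6) = mex{0} = 1
G(7) = mex{0} = 1
G(8) = mex{0,0} = 1
G(9) = mex{0,0} = 1
G(10) = mex{1,0} = 2
G(11) = mex{1,0} = 2
G(12) = mex{1,0} = 2
G(13) = mex{1,1} = 0
G(14) = mex{1,1} = 0
G(15) = mex{2,1} = 0
G(16) = mex{2,1} = 0
G_B(16) = 0.
Pile C, S = {2, 7, 8, 9}:
n :  0  1  2  3  4  5  6  7  8  9 10 11 12 13 14 15 16 17 18 19 20 21 22 23
G :  0  0  1  1  0  0  1  1  2  2  3  3  2  2  3  0  0  1  1  0  0  1  1  2
G_C(23) = 2.
Combined Grundy value = 1 ⊕ 0 ⊕ 2 = 3.

3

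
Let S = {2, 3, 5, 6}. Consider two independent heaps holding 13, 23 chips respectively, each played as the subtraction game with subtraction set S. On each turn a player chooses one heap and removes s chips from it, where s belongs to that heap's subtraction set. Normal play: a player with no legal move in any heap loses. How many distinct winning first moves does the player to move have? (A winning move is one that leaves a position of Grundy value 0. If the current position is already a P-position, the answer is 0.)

3

All heaps use S = {2, 3, 5, 6}:
n :  0  1  2  3  4  5  6  7  8  9 10 11 12 13 14 15 16 17 18 19 20 21 22 23
G :  0  0  1  1  2  2  3  3  0  0  1  1  2  2  3  3  0  0  1  1  2  2  3  3
Heap A: G(13) = 2.
Heap B: G(23) = 3.
Combined Grundy value = 2 ⊕ 3 = 1.
A winning move leaves total XOR = 0, i.e. changes one component's Grundy value g to g ⊕ X where X is the current total.
Heap A: need g' = 2⊕1 = 3. Options: 13−2→G=1, 13−3→G=1, 13−5→G=0, 13−6→G=3. Hits: 1.
Heap B: need g' = 3⊕1 = 2. Options: 23−2→G=2, 23−3→G=2, 23−5→G=1, 23−6→G=0. Hits: 2.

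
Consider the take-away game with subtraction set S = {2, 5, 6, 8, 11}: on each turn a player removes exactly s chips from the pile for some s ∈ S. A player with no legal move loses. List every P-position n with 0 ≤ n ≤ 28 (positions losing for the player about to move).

0, 1, 4, 13, 14, 17, 26, 27

n :  0  1  2  3  4  5  6  7  8  9 10 11 12 13 14 15 16 17 18 19 20 21 22 23 24 25 26 27 28
G :  0  0  1  1  0  2  1  3  2  2  3  3  2  0  0  1  1  0  4  1  3  2  2  3  3  2  0  0  1
P-positions are exactly the n with G(n) = 0.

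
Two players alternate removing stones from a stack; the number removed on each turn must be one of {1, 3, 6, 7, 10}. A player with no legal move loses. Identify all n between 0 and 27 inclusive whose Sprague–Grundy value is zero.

n :  0  1  2  3  4  5  6  7  8  9 10 11 12 13 14 15 16 17 18 19 20 21 22 23 24 25 26 27
G :  0  1  0  1  0  1  2  3  2  3  2  3  4  0  1  0  1  0  1  2  3  2  3  2  3  4  0  1
P-positions are exactly the n with G(n) = 0.

0, 2, 4, 13, 15, 17, 26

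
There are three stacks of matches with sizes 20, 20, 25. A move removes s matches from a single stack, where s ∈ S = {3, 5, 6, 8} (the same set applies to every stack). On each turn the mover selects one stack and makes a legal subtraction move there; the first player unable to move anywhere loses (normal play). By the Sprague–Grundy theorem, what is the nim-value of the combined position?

All stacks use S = {3, 5, 6, 8}:
n :  0  1  2  3  4  5  6  7  8  9 10 11 12 13 14 15 16 17 18 19 20 21 22 23 24 25
G :  0  0  0  1  1  1  2  2  2  3  3  0  0  0  1  1  1  2  2  2  3  3  0  0  0  1
Stack A: G(20) = 3.
Stack B: G(20) = 3.
Stack C: G(25) = 1.
Combined Grundy value = 3 ⊕ 3 ⊕ 1 = 1.

1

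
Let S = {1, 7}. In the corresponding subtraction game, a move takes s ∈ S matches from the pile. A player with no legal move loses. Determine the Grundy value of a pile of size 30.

G(0) = 0
G(1) = mex{0} = 1
G(2) = mex{1} = 0
G(3) = mex{0} = 1
G(4) = mex{1} = 0
G(5) = mex{0} = 1
G(6) = mex{1} = 0
G(7) = mex{0,0} = 1
G(8) = mex{1,1} = 0
G(9) = mex{0,0} = 1
G(10) = mex{1,1} = 0
G(11) = mex{0,0} = 1
G(12) = mex{1,1} = 0
G(13) = mex{0,0} = 1
G(14) = mex{1,1} = 0
G(15) = mex{0,0} = 1
G(16) = mex{1,1} = 0
G(17) = mex{0,0} = 1
G(18) = mex{1,1} = 0
G(19) = mex{0,0} = 1
G(20) = mex{1,1} = 0
G(21) = mex{0,0} = 1
G(22) = mex{1,1} = 0
G(23) = mex{0,0} = 1
G(24) = mex{1,1} = 0
G(25) = mex{0,0} = 1
G(26) = mex{1,1} = 0
G(27) = mex{0,0} = 1
G(28) = mex{1,1} = 0
G(29) = mex{0,0} = 1
G(30) = mex{1,1} = 0

0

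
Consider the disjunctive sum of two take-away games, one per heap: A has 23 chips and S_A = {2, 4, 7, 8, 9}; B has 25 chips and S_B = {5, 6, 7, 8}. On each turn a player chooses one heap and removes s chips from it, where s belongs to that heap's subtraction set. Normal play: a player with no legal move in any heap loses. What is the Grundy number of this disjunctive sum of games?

Heap A, S = {2, 4, 7, 8, 9}:
n :  0  1  2  3  4  5  6  7  8  9 10 11 12 13 14 15 16 17 18 19 20 21 22 23
G :  0  0  1  1  2  2  0  3  1  4  2  0  0  1  1  2  2  0  3  1  4  2  0  0
G_A(23) = 0.
Heap B, S = {5, 6, 7, 8}:
n :  0  1  2  3  4  5  6  7  8  9 10 11 12 13 14 15 16 17 18 19 20 21 22 23 24 25
G :  0  0  0  0  0  1  1  1  1  1  2  2  2  0  0  0  0  0  1  1  1  1  1  2  2  2
G_B(25) = 2.
Combined Grundy value = 0 ⊕ 2 = 2.

2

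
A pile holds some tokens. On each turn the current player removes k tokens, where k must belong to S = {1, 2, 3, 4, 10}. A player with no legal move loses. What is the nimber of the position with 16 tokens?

n :  0  1  2  3  4  5  6  7  8  9 10 11 12 13 14 15 16
G :  0  1  2  3  4  0  1  2  3  4  5  0  1  2  3  4  0

0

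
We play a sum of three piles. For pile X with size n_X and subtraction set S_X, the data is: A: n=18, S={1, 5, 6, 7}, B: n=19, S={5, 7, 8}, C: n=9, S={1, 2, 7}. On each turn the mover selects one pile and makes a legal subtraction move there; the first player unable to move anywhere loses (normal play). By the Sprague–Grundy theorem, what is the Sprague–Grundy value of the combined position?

3

Pile A, S = {1, 5, 6, 7}:
G(0) = 0
G(1) = mex{0} = 1
G(2) = mex{1} = 0
G(3) = mex{0} = 1
G(4) = mex{1} = 0
G(5) = mex{0,0} = 1
G(6) = mex{1,1,0} = 2
G(7) = mex{2,0,1,0} = 3
G(8) = mex{3,1,0,1} = 2
G(9) = mex{2,0,1,0} = 3
G(10) = mex{3,1,0,1} = 2
G(11) = mex{2,2,1,0} = 3
G(12) = mex{3,3,2,1} = 0
G(13) = mex{0,2,3,2} = 1
G(14) = mex{1,3,2,3} = 0
G(15) = mex{0,2,3,2} = 1
G(16) = mex{1,3,2,3} = 0
G(17) = mex{0,0,3,2} = 1
G(18) = mex{1,1,0,3} = 2
G_A(18) = 2.
Pile B, S = {5, 7, 8}:
n :  0  1  2  3  4  5  6  7  8  9 10 11 12 13 14 15 16 17 18 19
G :  0  0  0  0  0  1  1  1  1  1  2  2  2  0  0  0  0  0  1  1
G_B(19) = 1.
Pile C, S = {1, 2, 7}:
G(0) = 0
G(1) = mex{0} = 1
G(2) = mex{1,0} = 2
G(3) = mex{2,1} = 0
G(4) = mex{0,2} = 1
G(5) = mex{1,0} = 2
G(6) = mex{2,1} = 0
G(7) = mex{0,2,0} = 1
G(8) = mex{1,0,1} = 2
G(9) = mex{2,1,2} = 0
G_C(9) = 0.
Combined Grundy value = 2 ⊕ 1 ⊕ 0 = 3.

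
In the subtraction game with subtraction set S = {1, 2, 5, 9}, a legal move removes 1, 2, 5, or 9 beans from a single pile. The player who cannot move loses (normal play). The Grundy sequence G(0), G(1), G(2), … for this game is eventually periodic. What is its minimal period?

G(0) = 0
G(1) = mex{0} = 1
G(2) = mex{1,0} = 2
G(3) = mex{2,1} = 0
G(4) = mex{0,2} = 1
G(5) = mex{1,0,0} = 2
G(6) = mex{2,1,1} = 0
G(7) = mex{0,2,2} = 1
G(8) = mex{1,0,0} = 2
G(9) = mex{2,1,1,0} = 3
G(10) = mex{3,2,2,1} = 0
G(11) = mex{0,3,0,2} = 1
G(12) = mex{1,0,1,0} = 2
G(13) = mex{2,1,2,1} = 0
G(14) = mex{0,2,3,2} = 1
G(15) = mex{1,0,0,0} = 2
G(16) = mex{2,1,1,1} = 0
G(17) = mex{0,2,2,2} = 1
G(18) = mex{1,0,0,3} = 2
G(19) = mex{2,1,1,0} = 3
G(20) = mex{3,2,2,1} = 0
G(21) = mex{0,3,0,2} = 1
G(n+10) = G(n) holds for n = 0,…,8 (a full window of length max(S) = 9), so the sequence is purely periodic with period 10.

10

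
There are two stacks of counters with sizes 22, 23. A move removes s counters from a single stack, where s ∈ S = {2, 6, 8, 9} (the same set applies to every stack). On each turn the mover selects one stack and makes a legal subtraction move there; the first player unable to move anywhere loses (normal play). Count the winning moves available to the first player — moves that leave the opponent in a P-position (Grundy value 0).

All stacks use S = {2, 6, 8, 9}:
n :  0  1  2  3  4  5  6  7  8  9 10 11 12 13 14 15 16 17 18 19 20 21 22 23
G :  0  0  1  1  0  0  1  1  2  2  3  3  2  2  3  0  0  1  1  0  0  1  1  2
Stack A: G(22) = 1.
Stack B: G(23) = 2.
Combined Grundy value = 1 ⊕ 2 = 3.
A winning move leaves total XOR = 0, i.e. changes one component's Grundy value g to g ⊕ X where X is the current total.
Stack A: need g' = 1⊕3 = 2. Options: 22−2→G=0, 22−6→G=0, 22−8→G=3, 22−9→G=2. Hits: 1.
Stack B: need g' = 2⊕3 = 1. Options: 23−2→G=1, 23−6→G=1, 23−8→G=0, 23−9→G=3. Hits: 2.

3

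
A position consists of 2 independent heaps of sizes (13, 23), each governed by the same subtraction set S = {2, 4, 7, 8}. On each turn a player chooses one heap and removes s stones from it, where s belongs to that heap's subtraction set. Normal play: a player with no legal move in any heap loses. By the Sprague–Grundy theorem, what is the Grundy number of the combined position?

All heaps use S = {2, 4, 7, 8}:
G(0) = 0
G(1) = mex{} = 0
G(2) = mex{0} = 1
G(3) = mex{0} = 1
G(4) = mex{1,0} = 2
G(5) = mex{1,0} = 2
G(6) = mex{2,1} = 0
G(7) = mex{2,1,0} = 3
G(8) = mex{0,2,0,0} = 1
G(9) = mex{3,2,1,0} = 4
G(10) = mex{1,0,1,1} = 2
G(11) = mex{4,3,2,1} = 0
G(12) = mex{2,1,2,2} = 0
G(13) = mex{0,4,0,2} = 1
G(14) = mex{0,2,3,0} = 1
G(15) = mex{1,0,1,3} = 2
G(16) = mex{1,0,4,1} = 2
G(17) = mex{2,1,2,4} = 0
G(18) = mex{2,1,0,2} = 3
G(19) = mex{0,2,0,0} = 1
G(20) = mex{3,2,1,0} = 4
G(21) = mex{1,0,1,1} = 2
G(22) = mex{4,3,2,1} = 0
G(23) = mex{2,1,2,2} = 0
Heap A: G(13) = 1.
Heap B: G(23) = 0.
Combined Grundy value = 1 ⊕ 0 = 1.

1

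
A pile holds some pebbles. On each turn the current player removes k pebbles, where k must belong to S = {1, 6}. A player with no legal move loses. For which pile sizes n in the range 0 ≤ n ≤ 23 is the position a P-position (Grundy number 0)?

n :  0  1  2  3  4  5  6  7  8  9 10 11 12 13 14 15 16 17 18 19 20 21 22 23
G :  0  1  0  1  0  1  2  0  1  0  1  0  1  2  0  1  0  1  0  1  2  0  1  0
P-positions are exactly the n with G(n) = 0.

0, 2, 4, 7, 9, 11, 14, 16, 18, 21, 23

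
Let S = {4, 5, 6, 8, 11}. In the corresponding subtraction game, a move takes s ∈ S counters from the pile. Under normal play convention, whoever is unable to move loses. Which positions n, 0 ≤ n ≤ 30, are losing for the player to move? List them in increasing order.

G(0) = 0
G(1) = mex{} = 0
G(2) = mex{} = 0
G(3) = mex{} = 0
G(4) = mex{0} = 1
G(5) = mex{0,0} = 1
G(6) = mex{0,0,0} = 1
G(7) = mex{0,0,0} = 1
G(8) = mex{1,0,0,0} = 2
G(9) = mex{1,1,0,0} = 2
G(10) = mex{1,1,1,0} = 2
G(11) = mex{1,1,1,0,0} = 2
G(12) = mex{2,1,1,1,0} = 3
G(13) = mex{2,2,1,1,0} = 3
G(14) = mex{2,2,2,1,0} = 3
G(15) = mex{2,2,2,1,1} = 0
G(16) = mex{3,2,2,2,1} = 0
G(17) = mex{3,3,2,2,1} = 0
G(18) = mex{3,3,3,2,1} = 0
G(19) = mex{0,3,3,2,2} = 1
G(20) = mex{0,0,3,3,2} = 1
G(21) = mex{0,0,0,3,2} = 1
G(22) = mex{0,0,0,3,2} = 1
G(23) = mex{1,0,0,0,3} = 2
G(24) = mex{1,1,0,0,3} = 2
G(25) = mex{1,1,1,0,3} = 2
G(26) = mex{1,1,1,0,0} = 2
G(27) = mex{2,1,1,1,0} = 3
G(28) = mex{2,2,1,1,0} = 3
G(29) = mex{2,2,2,1,0} = 3
G(30) = mex{2,2,2,1,1} = 0
P-positions are exactly the n with G(n) = 0.

0, 1, 2, 3, 15, 16, 17, 18, 30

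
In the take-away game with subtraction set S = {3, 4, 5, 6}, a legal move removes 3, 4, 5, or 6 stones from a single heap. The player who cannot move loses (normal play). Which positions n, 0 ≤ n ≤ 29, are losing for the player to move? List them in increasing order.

n :  0  1  2  3  4  5  6  7  8  9 10 11 12 13 14 15 16 17 18 19 20 21 22 23 24 25 26 27 28 29
G :  0  0  0  1  1  1  2  2  2  0  0  0  1  1  1  2  2  2  0  0  0  1  1  1  2  2  2  0  0  0
P-positions are exactly the n with G(n) = 0.

0, 1, 2, 9, 10, 11, 18, 19, 20, 27, 28, 29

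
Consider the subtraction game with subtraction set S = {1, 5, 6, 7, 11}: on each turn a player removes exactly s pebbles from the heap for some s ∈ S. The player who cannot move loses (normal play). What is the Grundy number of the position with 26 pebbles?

n :  0  1  2  3  4  5  6  7  8  9 10 11 12 13 14 15 16 17 18 19 20 21 22 23 24 25 26
G :  0  1  0  1  0  1  2  3  2  3  2  3  0  1  0  1  0  1  2  3  2  3  2  3  0  1  0

0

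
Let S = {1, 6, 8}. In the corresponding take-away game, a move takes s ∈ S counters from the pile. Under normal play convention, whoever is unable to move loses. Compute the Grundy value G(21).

0

n :  0  1  2  3  4  5  6  7  8  9 10 11 12 13 14 15 16 17 18 19 20 21
G :  0  1  0  1  0  1  2  0  1  0  1  0  1  2  0  1  0  1  0  1  2  0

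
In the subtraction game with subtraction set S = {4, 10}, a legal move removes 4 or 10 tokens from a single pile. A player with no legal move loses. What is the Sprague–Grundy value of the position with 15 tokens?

n :  0  1  2  3  4  5  6  7  8  9 10 11 12 13 14 15
G :  0  0  0  0  1  1  1  1  0  0  2  2  1  1  0  0

0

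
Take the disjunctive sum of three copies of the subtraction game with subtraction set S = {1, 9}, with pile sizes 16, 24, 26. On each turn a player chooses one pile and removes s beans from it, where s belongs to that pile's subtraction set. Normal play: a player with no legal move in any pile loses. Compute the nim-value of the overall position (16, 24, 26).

All piles use S = {1, 9}:
n :  0  1  2  3  4  5  6  7  8  9 10 11 12 13 14 15 16 17 18 19 20 21 22 23 24 25 26
G :  0  1  0  1  0  1  0  1  0  1  0  1  0  1  0  1  0  1  0  1  0  1  0  1  0  1  0
Pile A: G(16) = 0.
Pile B: G(24) = 0.
Pile C: G(26) = 0.
Combined Grundy value = 0 ⊕ 0 ⊕ 0 = 0.

0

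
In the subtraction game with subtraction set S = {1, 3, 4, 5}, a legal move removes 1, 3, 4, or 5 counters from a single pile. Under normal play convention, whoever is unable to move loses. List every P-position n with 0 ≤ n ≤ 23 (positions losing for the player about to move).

n :  0  1  2  3  4  5  6  7  8  9 10 11 12 13 14 15 16 17 18 19 20 21 22 23
G :  0  1  0  1  2  3  2  3  0  1  0  1  2  3  2  3  0  1  0  1  2  3  2  3
P-positions are exactly the n with G(n) = 0.

0, 2, 8, 10, 16, 18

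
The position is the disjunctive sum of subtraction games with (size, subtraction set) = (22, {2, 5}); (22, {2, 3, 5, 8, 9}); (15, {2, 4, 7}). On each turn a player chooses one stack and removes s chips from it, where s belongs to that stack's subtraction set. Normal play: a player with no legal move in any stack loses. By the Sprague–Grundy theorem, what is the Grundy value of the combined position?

Stack A, S = {2, 5}:
n :  0  1  2  3  4  5  6  7  8  9 10 11 12 13 14 15 16 17 18 19 20 21 22
G :  0  0  1  1  0  2  1  0  0  1  1  0  2  1  0  0  1  1  0  2  1  0  0
G_A(22) = 0.
Stack B, S = {2, 3, 5, 8, 9}:
G(0) = 0
G(1) = mex{} = 0
G(2) = mex{0} = 1
G(3) = mex{0,0} = 1
G(4) = mex{1,0} = 2
G(5) = mex{1,1,0} = 2
G(6) = mex{2,1,0} = 3
G(7) = mex{2,2,1} = 0
G(8) = mex{3,2,1,0} = 4
G(9) = mex{0,3,2,0,0} = 1
G(10) = mex{4,0,2,1,0} = 3
G(11) = mex{1,4,3,1,1} = 0
G(12) = mex{3,1,0,2,1} = 4
G(13) = mex{0,3,4,2,2} = 1
G(14) = mex{4,0,1,3,2} = 5
G(15) = mex{1,4,3,0,3} = 2
G(16) = mex{5,1,0,4,0} = 2
G(17) = mex{2,5,4,1,4} = 0
G(18) = mex{2,2,1,3,1} = 0
G(19) = mex{0,2,5,0,3} = 1
G(20) = mex{0,0,2,4,0} = 1
G(21) = mex{1,0,2,1,4} = 3
G(22) = mex{1,1,0,5,1} = 2
G_B(22) = 2.
Stack C, S = {2, 4, 7}:
n :  0  1  2  3  4  5  6  7  8  9 10 11 12 13 14 15
G :  0  0  1  1  2  2  0  3  1  0  2  1  0  2  1  0
G_C(15) = 0.
Combined Grundy value = 0 ⊕ 2 ⊕ 0 = 2.

2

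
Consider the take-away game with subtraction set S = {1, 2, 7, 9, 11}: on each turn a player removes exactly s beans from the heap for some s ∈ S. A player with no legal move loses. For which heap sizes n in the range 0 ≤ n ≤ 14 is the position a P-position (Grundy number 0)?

0, 3, 6

G(0) = 0
G(1) = mex{0} = 1
G(2) = mex{1,0} = 2
G(3) = mex{2,1} = 0
G(4) = mex{0,2} = 1
G(5) = mex{1,0} = 2
G(6) = mex{2,1} = 0
G(7) = mex{0,2,0} = 1
G(8) = mex{1,0,1} = 2
G(9) = mex{2,1,2,0} = 3
G(10) = mex{3,2,0,1} = 4
G(11) = mex{4,3,1,2,0} = 5
G(12) = mex{5,4,2,0,1} = 3
G(13) = mex{3,5,0,1,2} = 4
G(14) = mex{4,3,1,2,0} = 5
P-positions are exactly the n with G(n) = 0.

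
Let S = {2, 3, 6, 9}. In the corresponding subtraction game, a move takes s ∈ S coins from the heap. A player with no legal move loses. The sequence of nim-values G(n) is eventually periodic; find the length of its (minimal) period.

12

n :  0  1  2  3  4  5  6  7  8  9 10 11 12 13 14 15 16 17 18 19 20 21 22 23 24 25
G :  0  0  1  1  2  0  3  1  2  2  3  3  0  0  1  1  2  0  3  1  2  2  3  3  0  0
G(n+12) = G(n) holds for n = 0,…,8 (a full window of length max(S) = 9), so the sequence is purely periodic with period 12.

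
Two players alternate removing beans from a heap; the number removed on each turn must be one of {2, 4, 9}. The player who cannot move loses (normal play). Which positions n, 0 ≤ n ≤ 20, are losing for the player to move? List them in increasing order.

0, 1, 6, 7, 12, 13, 18, 19

G(0) = 0
G(1) = mex{} = 0
G(2) = mex{0} = 1
G(3) = mex{0} = 1
G(4) = mex{1,0} = 2
G(5) = mex{1,0} = 2
G(6) = mex{2,1} = 0
G(7) = mex{2,1} = 0
G(8) = mex{0,2} = 1
G(9) = mex{0,2,0} = 1
G(10) = mex{1,0,0} = 2
G(11) = mex{1,0,1} = 2
G(12) = mex{2,1,1} = 0
G(13) = mex{2,1,2} = 0
G(14) = mex{0,2,2} = 1
G(15) = mex{0,2,0} = 1
G(16) = mex{1,0,0} = 2
G(17) = mex{1,0,1} = 2
G(18) = mex{2,1,1} = 0
G(19) = mex{2,1,2} = 0
G(20) = mex{0,2,2} = 1
P-positions are exactly the n with G(n) = 0.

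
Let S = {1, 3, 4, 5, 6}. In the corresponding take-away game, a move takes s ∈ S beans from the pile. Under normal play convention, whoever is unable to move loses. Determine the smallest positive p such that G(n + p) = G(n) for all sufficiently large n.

G(0) = 0
G(1) = mex{0} = 1
G(2) = mex{1} = 0
G(3) = mex{0,0} = 1
G(4) = mex{1,1,0} = 2
G(5) = mex{2,0,1,0} = 3
G(6) = mex{3,1,0,1,0} = 2
G(7) = mex{2,2,1,0,1} = 3
G(8) = mex{3,3,2,1,0} = 4
G(9) = mex{4,2,3,2,1} = 0
G(10) = mex{0,3,2,3,2} = 1
G(11) = mex{1,4,3,2,3} = 0
G(12) = mex{0,0,4,3,2} = 1
G(13) = mex{1,1,0,4,3} = 2
G(14) = mex{2,0,1,0,4} = 3
G(15) = mex{3,1,0,1,0} = 2
G(16) = mex{2,2,1,0,1} = 3
G(17) = mex{3,3,2,1,0} = 4
G(18) = mex{4,2,3,2,1} = 0
G(19) = mex{0,3,2,3,2} = 1
G(n+9) = G(n) holds for n = 0,…,5 (a full window of length max(S) = 6), so the sequence is purely periodic with period 9.

9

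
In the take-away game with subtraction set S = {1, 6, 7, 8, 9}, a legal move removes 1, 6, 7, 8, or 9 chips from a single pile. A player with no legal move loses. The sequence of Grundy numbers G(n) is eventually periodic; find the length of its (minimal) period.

n :  0  1  2  3  4  5  6  7  8  9 10 11 12 13 14 15 16 17 18 19 20 21 22 23 24 25 26 27 28 29
G :  0  1  0  1  0  1  2  3  2  3  2  3  4  5  0  1  0  1  0  1  2  3  2  3  2  3  4  5  0  1
G(n+14) = G(n) holds for n = 0,…,8 (a full window of length max(S) = 9), so the sequence is purely periodic with period 14.

14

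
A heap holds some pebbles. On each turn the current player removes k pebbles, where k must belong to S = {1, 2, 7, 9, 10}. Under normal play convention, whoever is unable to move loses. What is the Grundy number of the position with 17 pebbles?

G(0) = 0
G(1) = mex{0} = 1
G(2) = mex{1,0} = 2
G(3) = mex{2,1} = 0
G(4) = mex{0,2} = 1
G(5) = mex{1,0} = 2
G(6) = mex{2,1} = 0
G(7) = mex{0,2,0} = 1
G(8) = mex{1,0,1} = 2
G(9) = mex{2,1,2,0} = 3
G(10) = mex{3,2,0,1,0} = 4
G(11) = mex{4,3,1,2,1} = 0
G(12) = mex{0,4,2,0,2} = 1
G(13) = mex{1,0,0,1,0} = 2
G(14) = mex{2,1,1,2,1} = 0
G(15) = mex{0,2,2,0,2} = 1
G(16) = mex{1,0,3,1,0} = 2
G(17) = mex{2,1,4,2,1} = 0

0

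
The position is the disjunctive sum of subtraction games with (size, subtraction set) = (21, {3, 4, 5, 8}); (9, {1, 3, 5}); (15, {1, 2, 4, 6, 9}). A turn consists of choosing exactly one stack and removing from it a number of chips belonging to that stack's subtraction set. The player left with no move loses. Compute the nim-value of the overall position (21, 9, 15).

Stack A, S = {3, 4, 5, 8}:
n :  0  1  2  3  4  5  6  7  8  9 10 11 12 13 14 15 16 17 18 19 20 21
G :  0  0  0  1  1  1  2  2  2  3  3  0  0  0  1  1  1  2  2  2  3  3
G_A(21) = 3.
Stack B, S = {1, 3, 5}:
G(0) = 0
G(1) = mex{0} = 1
G(2) = mex{1} = 0
G(3) = mex{0,0} = 1
G(4) = mex{1,1} = 0
G(5) = mex{0,0,0} = 1
G(6) = mex{1,1,1} = 0
G(7) = mex{0,0,0} = 1
G(8) = mex{1,1,1} = 0
G(9) = mex{0,0,0} = 1
G_B(9) = 1.
Stack C, S = {1, 2, 4, 6, 9}:
n :  0  1  2  3  4  5  6  7  8  9 10 11 12 13 14 15
G :  0  1  2  0  1  2  3  4  0  1  2  0  1  2  3  4
G_C(15) = 4.
Combined Grundy value = 3 ⊕ 1 ⊕ 4 = 6.

6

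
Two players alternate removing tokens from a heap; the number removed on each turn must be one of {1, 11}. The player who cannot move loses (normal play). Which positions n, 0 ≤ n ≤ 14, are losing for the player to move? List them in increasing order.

0, 2, 4, 6, 8, 10, 12, 14

n :  0  1  2  3  4  5  6  7  8  9 10 11 12 13 14
G :  0  1  0  1  0  1  0  1  0  1  0  1  0  1  0
P-positions are exactly the n with G(n) = 0.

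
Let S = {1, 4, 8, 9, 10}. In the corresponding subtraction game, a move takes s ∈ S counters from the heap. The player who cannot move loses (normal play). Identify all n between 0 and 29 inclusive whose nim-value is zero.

G(0) = 0
G(1) = mex{0} = 1
G(2) = mex{1} = 0
G(3) = mex{0} = 1
G(4) = mex{1,0} = 2
G(5) = mex{2,1} = 0
G(6) = mex{0,0} = 1
G(7) = mex{1,1} = 0
G(8) = mex{0,2,0} = 1
G(9) = mex{1,0,1,0} = 2
G(10) = mex{2,1,0,1,0} = 3
G(11) = mex{3,0,1,0,1} = 2
G(12) = mex{2,1,2,1,0} = 3
G(13) = mex{3,2,0,2,1} = 4
G(14) = mex{4,3,1,0,2} = 5
G(15) = mex{5,2,0,1,0} = 3
G(16) = mex{3,3,1,0,1} = 2
G(17) = mex{2,4,2,1,0} = 3
G(18) = mex{3,5,3,2,1} = 0
G(19) = mex{0,3,2,3,2} = 1
G(20) = mex{1,2,3,2,3} = 0
G(21) = mex{0,3,4,3,2} = 1
G(22) = mex{1,0,5,4,3} = 2
G(23) = mex{2,1,3,5,4} = 0
G(24) = mex{0,0,2,3,5} = 1
G(25) = mex{1,1,3,2,3} = 0
G(26) = mex{0,2,0,3,2} = 1
G(27) = mex{1,0,1,0,3} = 2
G(28) = mex{2,1,0,1,0} = 3
G(29) = mex{3,0,1,0,1} = 2
P-positions are exactly the n with G(n) = 0.

0, 2, 5, 7, 18, 20, 23, 25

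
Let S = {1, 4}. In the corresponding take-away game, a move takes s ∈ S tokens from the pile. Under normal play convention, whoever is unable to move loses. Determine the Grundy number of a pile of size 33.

1

n :  0  1  2  3  4  5  6  7  8  9 10 11 12 13 14 15 16 17 18 19 20 21 22 23 24 25 26 27 28 29 30 31 32 33
G :  0  1  0  1  2  0  1  0  1  2  0  1  0  1  2  0  1  0  1  2  0  1  0  1  2  0  1  0  1  2  0  1  0  1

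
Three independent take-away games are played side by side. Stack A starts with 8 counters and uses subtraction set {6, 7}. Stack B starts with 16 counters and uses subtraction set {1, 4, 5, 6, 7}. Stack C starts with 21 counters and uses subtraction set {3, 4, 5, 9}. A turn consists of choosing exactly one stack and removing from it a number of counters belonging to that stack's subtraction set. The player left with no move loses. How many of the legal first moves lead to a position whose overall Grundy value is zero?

Stack A, S = {6, 7}:
G(0) = 0
G(1) = mex{} = 0
G(2) = mex{} = 0
G(3) = mex{} = 0
G(4) = mex{} = 0
G(5) = mex{} = 0
G(6) = mex{0} = 1
G(7) = mex{0,0} = 1
G(8) = mex{0,0} = 1
G_A(8) = 1.
Stack B, S = {1, 4, 5, 6, 7}:
G(0) = 0
G(1) = mex{0} = 1
G(2) = mex{1} = 0
G(3) = mex{0} = 1
G(4) = mex{1,0} = 2
G(5) = mex{2,1,0} = 3
G(6) = mex{3,0,1,0} = 2
G(7) = mex{2,1,0,1,0} = 3
G(8) = mex{3,2,1,0,1} = 4
G(9) = mex{4,3,2,1,0} = 5
G(10) = mex{5,2,3,2,1} = 0
G(11) = mex{0,3,2,3,2} = 1
G(12) = mex{1,4,3,2,3} = 0
G(13) = mex{0,5,4,3,2} = 1
G(14) = mex{1,0,5,4,3} = 2
G(15) = mex{2,1,0,5,4} = 3
G(16) = mex{3,0,1,0,5} = 2
G_B(16) = 2.
Stack C, S = {3, 4, 5, 9}:
n :  0  1  2  3  4  5  6  7  8  9 10 11 12 13 14 15 16 17 18 19 20 21
G :  0  0  0  1  1  1  2  2  0  3  3  1  4  2  0  0  0  1  1  1  2  2
G_C(21) = 2.
Combined Grundy value = 1 ⊕ 2 ⊕ 2 = 1.
A winning move leaves total XOR = 0, i.e. changes one component's Grundy value g to g ⊕ X where X is the current total.
Stack A: need g' = 1⊕1 = 0. Options: 8−6→G=0, 8−7→G=0. Hits: 2.
Stack B: need g' = 2⊕1 = 3. Options: 16−1→G=3, 16−4→G=0, 16−5→G=1, 16−6→G=0, 16−7→G=5. Hits: 1.
Stack C: need g' = 2⊕1 = 3. Options: 21−3→G=1, 21−4→G=1, 21−5→G=0, 21−9→G=4. Hits: 0.

3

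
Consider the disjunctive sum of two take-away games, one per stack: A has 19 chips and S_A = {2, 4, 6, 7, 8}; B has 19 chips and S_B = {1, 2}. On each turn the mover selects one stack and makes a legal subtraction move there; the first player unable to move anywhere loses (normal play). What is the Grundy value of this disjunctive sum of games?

5

Stack A, S = {2, 4, 6, 7, 8}:
G(0) = 0
G(1) = mex{} = 0
G(2) = mex{0} = 1
G(3) = mex{0} = 1
G(4) = mex{1,0} = 2
G(5) = mex{1,0} = 2
G(6) = mex{2,1,0} = 3
G(7) = mex{2,1,0,0} = 3
G(8) = mex{3,2,1,0,0} = 4
G(9) = mex{3,2,1,1,0} = 4
G(10) = mex{4,3,2,1,1} = 0
G(11) = mex{4,3,2,2,1} = 0
G(12) = mex{0,4,3,2,2} = 1
G(13) = mex{0,4,3,3,2} = 1
G(14) = mex{1,0,4,3,3} = 2
G(15) = mex{1,0,4,4,3} = 2
G(16) = mex{2,1,0,4,4} = 3
G(17) = mex{2,1,0,0,4} = 3
G(18) = mex{3,2,1,0,0} = 4
G(19) = mex{3,2,1,1,0} = 4
G_A(19) = 4.
Stack B, S = {1, 2}:
G(0) = 0
G(1) = mex{0} = 1
G(2) = mex{1,0} = 2
G(3) = mex{2,1} = 0
G(4) = mex{0,2} = 1
G(5) = mex{1,0} = 2
G(6) = mex{2,1} = 0
G(7) = mex{0,2} = 1
G(8) = mex{1,0} = 2
G(9) = mex{2,1} = 0
G(10) = mex{0,2} = 1
G(11) = mex{1,0} = 2
G(12) = mex{2,1} = 0
G(13) = mex{0,2} = 1
G(14) = mex{1,0} = 2
G(15) = mex{2,1} = 0
G(16) = mex{0,2} = 1
G(17) = mex{1,0} = 2
G(18) = mex{2,1} = 0
G(19) = mex{0,2} = 1
G_B(19) = 1.
Combined Grundy value = 4 ⊕ 1 = 5.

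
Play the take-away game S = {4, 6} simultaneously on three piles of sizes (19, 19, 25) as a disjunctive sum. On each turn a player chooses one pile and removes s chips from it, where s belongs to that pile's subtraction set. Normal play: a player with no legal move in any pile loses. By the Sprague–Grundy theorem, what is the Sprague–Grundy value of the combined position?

1

All piles use S = {4, 6}:
n :  0  1  2  3  4  5  6  7  8  9 10 11 12 13 14 15 16 17 18 19 20 21 22 23 24 25
G :  0  0  0  0  1  1  1  1  2  2  0  0  0  0  1  1  1  1  2  2  0  0  0  0  1  1
Pile A: G(19) = 2.
Pile B: G(19) = 2.
Pile C: G(25) = 1.
Combined Grundy value = 2 ⊕ 2 ⊕ 1 = 1.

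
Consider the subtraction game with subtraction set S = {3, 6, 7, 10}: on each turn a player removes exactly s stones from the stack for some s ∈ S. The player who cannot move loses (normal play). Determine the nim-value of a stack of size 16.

1

n :  0  1  2  3  4  5  6  7  8  9 10 11 12 13 14 15 16
G :  0  0  0  1  1  1  2  2  2  3  3  3  4  0  0  0  1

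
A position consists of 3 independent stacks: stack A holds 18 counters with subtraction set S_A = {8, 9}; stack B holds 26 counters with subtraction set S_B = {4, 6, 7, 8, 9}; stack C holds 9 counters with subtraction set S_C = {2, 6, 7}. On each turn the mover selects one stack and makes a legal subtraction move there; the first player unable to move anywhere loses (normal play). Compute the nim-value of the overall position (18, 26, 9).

Stack A, S = {8, 9}:
G(0) = 0
G(1) = mex{} = 0
G(2) = mex{} = 0
G(3) = mex{} = 0
G(4) = mex{} = 0
G(5) = mex{} = 0
G(6) = mex{} = 0
G(7) = mex{} = 0
G(8) = mex{0} = 1
G(9) = mex{0,0} = 1
G(10) = mex{0,0} = 1
G(11) = mex{0,0} = 1
G(12) = mex{0,0} = 1
G(13) = mex{0,0} = 1
G(14) = mex{0,0} = 1
G(15) = mex{0,0} = 1
G(16) = mex{1,0} = 2
G(17) = mex{1,1} = 0
G(18) = mex{1,1} = 0
G_A(18) = 0.
Stack B, S = {4, 6, 7, 8, 9}:
G(0) = 0
G(1) = mex{} = 0
G(2) = mex{} = 0
G(3) = mex{} = 0
G(4) = mex{0} = 1
G(5) = mex{0} = 1
G(6) = mex{0,0} = 1
G(7) = mex{0,0,0} = 1
G(8) = mex{1,0,0,0} = 2
G(9) = mex{1,0,0,0,0} = 2
G(10) = mex{1,1,0,0,0} = 2
G(11) = mex{1,1,1,0,0} = 2
G(12) = mex{2,1,1,1,0} = 3
G(13) = mex{2,1,1,1,1} = 0
G(14) = mex{2,2,1,1,1} = 0
G(15) = mex{2,2,2,1,1} = 0
G(16) = mex{3,2,2,2,1} = 0
G(17) = mex{0,2,2,2,2} = 1
G(18) = mex{0,3,2,2,2} = 1
G(19) = mex{0,0,3,2,2} = 1
G(20) = mex{0,0,0,3,2} = 1
G(21) = mex{1,0,0,0,3} = 2
G(22) = mex{1,0,0,0,0} = 2
G(23) = mex{1,1,0,0,0} = 2
G(24) = mex{1,1,1,0,0} = 2
G(25) = mex{2,1,1,1,0} = 3
G(26) = mex{2,1,1,1,1} = 0
G_B(26) = 0.
Stack C, S = {2, 6, 7}:
n : 0 1 2 3 4 5 6 7 8 9
G : 0 0 1 1 0 0 1 1 2 0
G_C(9) = 0.
Combined Grundy value = 0 ⊕ 0 ⊕ 0 = 0.

0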